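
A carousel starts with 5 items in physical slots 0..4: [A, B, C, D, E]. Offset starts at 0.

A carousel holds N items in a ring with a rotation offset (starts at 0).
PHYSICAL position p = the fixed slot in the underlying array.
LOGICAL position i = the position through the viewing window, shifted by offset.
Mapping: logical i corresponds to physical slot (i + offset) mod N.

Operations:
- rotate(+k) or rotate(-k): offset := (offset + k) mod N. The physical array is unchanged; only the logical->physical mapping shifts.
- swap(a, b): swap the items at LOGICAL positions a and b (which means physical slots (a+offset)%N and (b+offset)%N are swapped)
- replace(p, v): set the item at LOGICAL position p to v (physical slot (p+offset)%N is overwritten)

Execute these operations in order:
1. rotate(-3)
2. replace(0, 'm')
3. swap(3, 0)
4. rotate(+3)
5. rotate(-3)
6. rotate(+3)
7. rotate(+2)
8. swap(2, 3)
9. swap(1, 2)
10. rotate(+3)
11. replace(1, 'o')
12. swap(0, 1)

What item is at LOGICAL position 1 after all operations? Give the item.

Answer: E

Derivation:
After op 1 (rotate(-3)): offset=2, physical=[A,B,C,D,E], logical=[C,D,E,A,B]
After op 2 (replace(0, 'm')): offset=2, physical=[A,B,m,D,E], logical=[m,D,E,A,B]
After op 3 (swap(3, 0)): offset=2, physical=[m,B,A,D,E], logical=[A,D,E,m,B]
After op 4 (rotate(+3)): offset=0, physical=[m,B,A,D,E], logical=[m,B,A,D,E]
After op 5 (rotate(-3)): offset=2, physical=[m,B,A,D,E], logical=[A,D,E,m,B]
After op 6 (rotate(+3)): offset=0, physical=[m,B,A,D,E], logical=[m,B,A,D,E]
After op 7 (rotate(+2)): offset=2, physical=[m,B,A,D,E], logical=[A,D,E,m,B]
After op 8 (swap(2, 3)): offset=2, physical=[E,B,A,D,m], logical=[A,D,m,E,B]
After op 9 (swap(1, 2)): offset=2, physical=[E,B,A,m,D], logical=[A,m,D,E,B]
After op 10 (rotate(+3)): offset=0, physical=[E,B,A,m,D], logical=[E,B,A,m,D]
After op 11 (replace(1, 'o')): offset=0, physical=[E,o,A,m,D], logical=[E,o,A,m,D]
After op 12 (swap(0, 1)): offset=0, physical=[o,E,A,m,D], logical=[o,E,A,m,D]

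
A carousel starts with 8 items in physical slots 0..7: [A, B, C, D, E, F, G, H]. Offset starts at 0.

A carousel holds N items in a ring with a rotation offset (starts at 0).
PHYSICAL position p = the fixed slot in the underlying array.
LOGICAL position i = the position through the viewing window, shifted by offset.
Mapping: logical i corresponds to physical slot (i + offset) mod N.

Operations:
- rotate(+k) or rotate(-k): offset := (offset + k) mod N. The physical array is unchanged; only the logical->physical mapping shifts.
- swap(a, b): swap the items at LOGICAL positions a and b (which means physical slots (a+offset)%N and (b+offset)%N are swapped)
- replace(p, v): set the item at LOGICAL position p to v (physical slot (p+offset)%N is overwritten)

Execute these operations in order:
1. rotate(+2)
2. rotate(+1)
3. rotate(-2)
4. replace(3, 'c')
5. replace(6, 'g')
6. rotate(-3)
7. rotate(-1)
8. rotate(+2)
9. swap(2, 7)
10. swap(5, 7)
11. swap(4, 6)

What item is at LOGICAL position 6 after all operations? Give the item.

Answer: D

Derivation:
After op 1 (rotate(+2)): offset=2, physical=[A,B,C,D,E,F,G,H], logical=[C,D,E,F,G,H,A,B]
After op 2 (rotate(+1)): offset=3, physical=[A,B,C,D,E,F,G,H], logical=[D,E,F,G,H,A,B,C]
After op 3 (rotate(-2)): offset=1, physical=[A,B,C,D,E,F,G,H], logical=[B,C,D,E,F,G,H,A]
After op 4 (replace(3, 'c')): offset=1, physical=[A,B,C,D,c,F,G,H], logical=[B,C,D,c,F,G,H,A]
After op 5 (replace(6, 'g')): offset=1, physical=[A,B,C,D,c,F,G,g], logical=[B,C,D,c,F,G,g,A]
After op 6 (rotate(-3)): offset=6, physical=[A,B,C,D,c,F,G,g], logical=[G,g,A,B,C,D,c,F]
After op 7 (rotate(-1)): offset=5, physical=[A,B,C,D,c,F,G,g], logical=[F,G,g,A,B,C,D,c]
After op 8 (rotate(+2)): offset=7, physical=[A,B,C,D,c,F,G,g], logical=[g,A,B,C,D,c,F,G]
After op 9 (swap(2, 7)): offset=7, physical=[A,G,C,D,c,F,B,g], logical=[g,A,G,C,D,c,F,B]
After op 10 (swap(5, 7)): offset=7, physical=[A,G,C,D,B,F,c,g], logical=[g,A,G,C,D,B,F,c]
After op 11 (swap(4, 6)): offset=7, physical=[A,G,C,F,B,D,c,g], logical=[g,A,G,C,F,B,D,c]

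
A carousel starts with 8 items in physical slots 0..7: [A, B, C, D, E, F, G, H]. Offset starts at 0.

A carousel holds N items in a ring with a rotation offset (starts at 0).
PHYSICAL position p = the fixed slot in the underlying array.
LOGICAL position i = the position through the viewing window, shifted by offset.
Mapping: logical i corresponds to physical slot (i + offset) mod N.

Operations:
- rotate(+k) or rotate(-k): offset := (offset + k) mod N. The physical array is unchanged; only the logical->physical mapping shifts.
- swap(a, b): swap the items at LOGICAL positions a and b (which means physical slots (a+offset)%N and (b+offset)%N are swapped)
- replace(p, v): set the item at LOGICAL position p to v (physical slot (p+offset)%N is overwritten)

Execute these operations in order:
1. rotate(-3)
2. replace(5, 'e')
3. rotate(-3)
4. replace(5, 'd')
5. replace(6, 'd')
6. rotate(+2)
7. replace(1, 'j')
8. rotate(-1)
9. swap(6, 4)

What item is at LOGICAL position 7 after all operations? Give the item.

After op 1 (rotate(-3)): offset=5, physical=[A,B,C,D,E,F,G,H], logical=[F,G,H,A,B,C,D,E]
After op 2 (replace(5, 'e')): offset=5, physical=[A,B,e,D,E,F,G,H], logical=[F,G,H,A,B,e,D,E]
After op 3 (rotate(-3)): offset=2, physical=[A,B,e,D,E,F,G,H], logical=[e,D,E,F,G,H,A,B]
After op 4 (replace(5, 'd')): offset=2, physical=[A,B,e,D,E,F,G,d], logical=[e,D,E,F,G,d,A,B]
After op 5 (replace(6, 'd')): offset=2, physical=[d,B,e,D,E,F,G,d], logical=[e,D,E,F,G,d,d,B]
After op 6 (rotate(+2)): offset=4, physical=[d,B,e,D,E,F,G,d], logical=[E,F,G,d,d,B,e,D]
After op 7 (replace(1, 'j')): offset=4, physical=[d,B,e,D,E,j,G,d], logical=[E,j,G,d,d,B,e,D]
After op 8 (rotate(-1)): offset=3, physical=[d,B,e,D,E,j,G,d], logical=[D,E,j,G,d,d,B,e]
After op 9 (swap(6, 4)): offset=3, physical=[d,d,e,D,E,j,G,B], logical=[D,E,j,G,B,d,d,e]

Answer: e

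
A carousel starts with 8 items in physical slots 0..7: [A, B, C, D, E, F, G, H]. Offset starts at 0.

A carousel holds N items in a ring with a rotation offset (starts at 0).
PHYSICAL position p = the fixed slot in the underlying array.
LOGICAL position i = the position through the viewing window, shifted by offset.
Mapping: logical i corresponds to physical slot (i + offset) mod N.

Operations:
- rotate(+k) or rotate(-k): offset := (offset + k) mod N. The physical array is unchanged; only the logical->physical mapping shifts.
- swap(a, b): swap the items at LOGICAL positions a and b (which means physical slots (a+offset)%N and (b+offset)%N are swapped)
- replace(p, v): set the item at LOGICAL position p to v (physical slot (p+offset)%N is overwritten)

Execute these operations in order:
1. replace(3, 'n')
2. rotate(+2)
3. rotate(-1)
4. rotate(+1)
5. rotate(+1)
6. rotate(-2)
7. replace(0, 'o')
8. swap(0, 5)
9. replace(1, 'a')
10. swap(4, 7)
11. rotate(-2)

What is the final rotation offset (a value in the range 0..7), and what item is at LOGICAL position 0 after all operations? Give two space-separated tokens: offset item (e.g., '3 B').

Answer: 7 H

Derivation:
After op 1 (replace(3, 'n')): offset=0, physical=[A,B,C,n,E,F,G,H], logical=[A,B,C,n,E,F,G,H]
After op 2 (rotate(+2)): offset=2, physical=[A,B,C,n,E,F,G,H], logical=[C,n,E,F,G,H,A,B]
After op 3 (rotate(-1)): offset=1, physical=[A,B,C,n,E,F,G,H], logical=[B,C,n,E,F,G,H,A]
After op 4 (rotate(+1)): offset=2, physical=[A,B,C,n,E,F,G,H], logical=[C,n,E,F,G,H,A,B]
After op 5 (rotate(+1)): offset=3, physical=[A,B,C,n,E,F,G,H], logical=[n,E,F,G,H,A,B,C]
After op 6 (rotate(-2)): offset=1, physical=[A,B,C,n,E,F,G,H], logical=[B,C,n,E,F,G,H,A]
After op 7 (replace(0, 'o')): offset=1, physical=[A,o,C,n,E,F,G,H], logical=[o,C,n,E,F,G,H,A]
After op 8 (swap(0, 5)): offset=1, physical=[A,G,C,n,E,F,o,H], logical=[G,C,n,E,F,o,H,A]
After op 9 (replace(1, 'a')): offset=1, physical=[A,G,a,n,E,F,o,H], logical=[G,a,n,E,F,o,H,A]
After op 10 (swap(4, 7)): offset=1, physical=[F,G,a,n,E,A,o,H], logical=[G,a,n,E,A,o,H,F]
After op 11 (rotate(-2)): offset=7, physical=[F,G,a,n,E,A,o,H], logical=[H,F,G,a,n,E,A,o]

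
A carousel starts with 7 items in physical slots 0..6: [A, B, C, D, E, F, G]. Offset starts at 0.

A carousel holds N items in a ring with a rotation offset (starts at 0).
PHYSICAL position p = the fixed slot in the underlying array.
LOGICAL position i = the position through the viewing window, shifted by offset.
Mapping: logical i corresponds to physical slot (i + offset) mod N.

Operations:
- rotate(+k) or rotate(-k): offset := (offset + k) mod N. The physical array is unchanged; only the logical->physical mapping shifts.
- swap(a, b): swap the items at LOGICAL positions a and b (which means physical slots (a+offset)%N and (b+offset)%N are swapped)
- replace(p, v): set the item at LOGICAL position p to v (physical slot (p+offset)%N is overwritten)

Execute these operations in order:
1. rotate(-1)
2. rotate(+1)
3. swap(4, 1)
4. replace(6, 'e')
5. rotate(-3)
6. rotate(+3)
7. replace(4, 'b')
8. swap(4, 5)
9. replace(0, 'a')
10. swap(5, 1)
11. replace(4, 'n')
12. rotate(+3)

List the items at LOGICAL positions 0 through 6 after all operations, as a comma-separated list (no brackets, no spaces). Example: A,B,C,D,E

Answer: D,n,E,e,a,b,C

Derivation:
After op 1 (rotate(-1)): offset=6, physical=[A,B,C,D,E,F,G], logical=[G,A,B,C,D,E,F]
After op 2 (rotate(+1)): offset=0, physical=[A,B,C,D,E,F,G], logical=[A,B,C,D,E,F,G]
After op 3 (swap(4, 1)): offset=0, physical=[A,E,C,D,B,F,G], logical=[A,E,C,D,B,F,G]
After op 4 (replace(6, 'e')): offset=0, physical=[A,E,C,D,B,F,e], logical=[A,E,C,D,B,F,e]
After op 5 (rotate(-3)): offset=4, physical=[A,E,C,D,B,F,e], logical=[B,F,e,A,E,C,D]
After op 6 (rotate(+3)): offset=0, physical=[A,E,C,D,B,F,e], logical=[A,E,C,D,B,F,e]
After op 7 (replace(4, 'b')): offset=0, physical=[A,E,C,D,b,F,e], logical=[A,E,C,D,b,F,e]
After op 8 (swap(4, 5)): offset=0, physical=[A,E,C,D,F,b,e], logical=[A,E,C,D,F,b,e]
After op 9 (replace(0, 'a')): offset=0, physical=[a,E,C,D,F,b,e], logical=[a,E,C,D,F,b,e]
After op 10 (swap(5, 1)): offset=0, physical=[a,b,C,D,F,E,e], logical=[a,b,C,D,F,E,e]
After op 11 (replace(4, 'n')): offset=0, physical=[a,b,C,D,n,E,e], logical=[a,b,C,D,n,E,e]
After op 12 (rotate(+3)): offset=3, physical=[a,b,C,D,n,E,e], logical=[D,n,E,e,a,b,C]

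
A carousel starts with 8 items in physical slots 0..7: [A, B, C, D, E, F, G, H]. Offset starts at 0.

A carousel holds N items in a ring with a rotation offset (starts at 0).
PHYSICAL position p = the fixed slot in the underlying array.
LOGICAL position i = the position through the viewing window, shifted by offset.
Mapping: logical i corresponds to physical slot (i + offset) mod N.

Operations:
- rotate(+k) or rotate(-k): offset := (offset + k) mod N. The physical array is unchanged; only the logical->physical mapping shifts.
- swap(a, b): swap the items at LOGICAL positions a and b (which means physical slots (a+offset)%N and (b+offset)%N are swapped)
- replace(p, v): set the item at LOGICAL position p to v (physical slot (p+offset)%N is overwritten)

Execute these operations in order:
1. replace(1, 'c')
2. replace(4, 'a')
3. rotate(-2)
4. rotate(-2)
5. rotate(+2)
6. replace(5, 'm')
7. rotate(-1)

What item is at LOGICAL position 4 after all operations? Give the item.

Answer: c

Derivation:
After op 1 (replace(1, 'c')): offset=0, physical=[A,c,C,D,E,F,G,H], logical=[A,c,C,D,E,F,G,H]
After op 2 (replace(4, 'a')): offset=0, physical=[A,c,C,D,a,F,G,H], logical=[A,c,C,D,a,F,G,H]
After op 3 (rotate(-2)): offset=6, physical=[A,c,C,D,a,F,G,H], logical=[G,H,A,c,C,D,a,F]
After op 4 (rotate(-2)): offset=4, physical=[A,c,C,D,a,F,G,H], logical=[a,F,G,H,A,c,C,D]
After op 5 (rotate(+2)): offset=6, physical=[A,c,C,D,a,F,G,H], logical=[G,H,A,c,C,D,a,F]
After op 6 (replace(5, 'm')): offset=6, physical=[A,c,C,m,a,F,G,H], logical=[G,H,A,c,C,m,a,F]
After op 7 (rotate(-1)): offset=5, physical=[A,c,C,m,a,F,G,H], logical=[F,G,H,A,c,C,m,a]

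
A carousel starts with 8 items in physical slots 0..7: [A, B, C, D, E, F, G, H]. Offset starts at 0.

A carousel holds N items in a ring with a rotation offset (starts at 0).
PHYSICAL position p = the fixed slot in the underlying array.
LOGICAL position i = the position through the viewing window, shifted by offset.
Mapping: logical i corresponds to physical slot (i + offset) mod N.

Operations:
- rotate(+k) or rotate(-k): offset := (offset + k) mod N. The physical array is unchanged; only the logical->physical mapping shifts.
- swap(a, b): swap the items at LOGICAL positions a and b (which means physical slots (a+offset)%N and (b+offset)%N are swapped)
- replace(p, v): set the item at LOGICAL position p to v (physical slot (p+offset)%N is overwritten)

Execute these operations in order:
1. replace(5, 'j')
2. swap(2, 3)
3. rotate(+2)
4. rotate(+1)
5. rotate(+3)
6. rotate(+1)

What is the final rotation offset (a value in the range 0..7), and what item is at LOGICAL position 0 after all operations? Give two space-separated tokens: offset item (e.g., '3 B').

Answer: 7 H

Derivation:
After op 1 (replace(5, 'j')): offset=0, physical=[A,B,C,D,E,j,G,H], logical=[A,B,C,D,E,j,G,H]
After op 2 (swap(2, 3)): offset=0, physical=[A,B,D,C,E,j,G,H], logical=[A,B,D,C,E,j,G,H]
After op 3 (rotate(+2)): offset=2, physical=[A,B,D,C,E,j,G,H], logical=[D,C,E,j,G,H,A,B]
After op 4 (rotate(+1)): offset=3, physical=[A,B,D,C,E,j,G,H], logical=[C,E,j,G,H,A,B,D]
After op 5 (rotate(+3)): offset=6, physical=[A,B,D,C,E,j,G,H], logical=[G,H,A,B,D,C,E,j]
After op 6 (rotate(+1)): offset=7, physical=[A,B,D,C,E,j,G,H], logical=[H,A,B,D,C,E,j,G]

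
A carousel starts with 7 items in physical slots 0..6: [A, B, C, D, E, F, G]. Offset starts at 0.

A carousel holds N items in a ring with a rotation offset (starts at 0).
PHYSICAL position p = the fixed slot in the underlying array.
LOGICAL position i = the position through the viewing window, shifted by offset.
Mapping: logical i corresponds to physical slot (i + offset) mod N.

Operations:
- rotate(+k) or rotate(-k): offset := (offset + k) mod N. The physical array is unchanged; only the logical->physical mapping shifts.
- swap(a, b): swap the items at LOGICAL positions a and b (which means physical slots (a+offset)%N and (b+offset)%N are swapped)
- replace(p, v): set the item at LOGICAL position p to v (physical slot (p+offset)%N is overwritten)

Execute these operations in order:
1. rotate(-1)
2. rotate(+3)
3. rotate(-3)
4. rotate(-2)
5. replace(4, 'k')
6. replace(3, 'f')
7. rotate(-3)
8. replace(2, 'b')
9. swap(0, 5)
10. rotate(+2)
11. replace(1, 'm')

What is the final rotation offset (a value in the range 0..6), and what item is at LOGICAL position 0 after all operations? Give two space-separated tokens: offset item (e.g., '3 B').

After op 1 (rotate(-1)): offset=6, physical=[A,B,C,D,E,F,G], logical=[G,A,B,C,D,E,F]
After op 2 (rotate(+3)): offset=2, physical=[A,B,C,D,E,F,G], logical=[C,D,E,F,G,A,B]
After op 3 (rotate(-3)): offset=6, physical=[A,B,C,D,E,F,G], logical=[G,A,B,C,D,E,F]
After op 4 (rotate(-2)): offset=4, physical=[A,B,C,D,E,F,G], logical=[E,F,G,A,B,C,D]
After op 5 (replace(4, 'k')): offset=4, physical=[A,k,C,D,E,F,G], logical=[E,F,G,A,k,C,D]
After op 6 (replace(3, 'f')): offset=4, physical=[f,k,C,D,E,F,G], logical=[E,F,G,f,k,C,D]
After op 7 (rotate(-3)): offset=1, physical=[f,k,C,D,E,F,G], logical=[k,C,D,E,F,G,f]
After op 8 (replace(2, 'b')): offset=1, physical=[f,k,C,b,E,F,G], logical=[k,C,b,E,F,G,f]
After op 9 (swap(0, 5)): offset=1, physical=[f,G,C,b,E,F,k], logical=[G,C,b,E,F,k,f]
After op 10 (rotate(+2)): offset=3, physical=[f,G,C,b,E,F,k], logical=[b,E,F,k,f,G,C]
After op 11 (replace(1, 'm')): offset=3, physical=[f,G,C,b,m,F,k], logical=[b,m,F,k,f,G,C]

Answer: 3 b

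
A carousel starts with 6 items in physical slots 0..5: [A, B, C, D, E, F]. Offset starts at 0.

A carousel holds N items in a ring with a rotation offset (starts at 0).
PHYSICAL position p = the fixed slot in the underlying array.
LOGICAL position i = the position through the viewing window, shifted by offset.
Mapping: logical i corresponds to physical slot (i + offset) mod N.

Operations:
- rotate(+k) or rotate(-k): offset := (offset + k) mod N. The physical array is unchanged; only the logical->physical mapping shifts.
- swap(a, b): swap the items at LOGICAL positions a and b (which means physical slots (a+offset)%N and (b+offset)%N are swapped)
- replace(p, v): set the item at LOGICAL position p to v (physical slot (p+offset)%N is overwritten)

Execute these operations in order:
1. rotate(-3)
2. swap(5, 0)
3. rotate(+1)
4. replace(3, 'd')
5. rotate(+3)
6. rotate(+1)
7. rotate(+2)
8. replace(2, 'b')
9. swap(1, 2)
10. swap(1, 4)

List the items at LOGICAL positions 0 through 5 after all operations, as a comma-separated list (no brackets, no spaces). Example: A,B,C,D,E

After op 1 (rotate(-3)): offset=3, physical=[A,B,C,D,E,F], logical=[D,E,F,A,B,C]
After op 2 (swap(5, 0)): offset=3, physical=[A,B,D,C,E,F], logical=[C,E,F,A,B,D]
After op 3 (rotate(+1)): offset=4, physical=[A,B,D,C,E,F], logical=[E,F,A,B,D,C]
After op 4 (replace(3, 'd')): offset=4, physical=[A,d,D,C,E,F], logical=[E,F,A,d,D,C]
After op 5 (rotate(+3)): offset=1, physical=[A,d,D,C,E,F], logical=[d,D,C,E,F,A]
After op 6 (rotate(+1)): offset=2, physical=[A,d,D,C,E,F], logical=[D,C,E,F,A,d]
After op 7 (rotate(+2)): offset=4, physical=[A,d,D,C,E,F], logical=[E,F,A,d,D,C]
After op 8 (replace(2, 'b')): offset=4, physical=[b,d,D,C,E,F], logical=[E,F,b,d,D,C]
After op 9 (swap(1, 2)): offset=4, physical=[F,d,D,C,E,b], logical=[E,b,F,d,D,C]
After op 10 (swap(1, 4)): offset=4, physical=[F,d,b,C,E,D], logical=[E,D,F,d,b,C]

Answer: E,D,F,d,b,C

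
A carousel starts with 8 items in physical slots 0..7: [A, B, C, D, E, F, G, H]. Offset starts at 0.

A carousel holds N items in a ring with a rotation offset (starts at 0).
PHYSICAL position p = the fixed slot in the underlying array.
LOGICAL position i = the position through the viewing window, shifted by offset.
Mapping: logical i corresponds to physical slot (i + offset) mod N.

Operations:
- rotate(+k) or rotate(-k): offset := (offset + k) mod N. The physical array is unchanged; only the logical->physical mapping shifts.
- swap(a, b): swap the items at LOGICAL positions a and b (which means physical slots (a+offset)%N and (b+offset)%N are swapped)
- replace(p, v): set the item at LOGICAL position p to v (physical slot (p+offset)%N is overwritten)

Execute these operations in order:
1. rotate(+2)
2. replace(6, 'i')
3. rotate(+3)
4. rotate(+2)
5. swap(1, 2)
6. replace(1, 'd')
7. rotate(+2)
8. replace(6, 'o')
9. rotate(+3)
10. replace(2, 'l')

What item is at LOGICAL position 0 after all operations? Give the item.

Answer: E

Derivation:
After op 1 (rotate(+2)): offset=2, physical=[A,B,C,D,E,F,G,H], logical=[C,D,E,F,G,H,A,B]
After op 2 (replace(6, 'i')): offset=2, physical=[i,B,C,D,E,F,G,H], logical=[C,D,E,F,G,H,i,B]
After op 3 (rotate(+3)): offset=5, physical=[i,B,C,D,E,F,G,H], logical=[F,G,H,i,B,C,D,E]
After op 4 (rotate(+2)): offset=7, physical=[i,B,C,D,E,F,G,H], logical=[H,i,B,C,D,E,F,G]
After op 5 (swap(1, 2)): offset=7, physical=[B,i,C,D,E,F,G,H], logical=[H,B,i,C,D,E,F,G]
After op 6 (replace(1, 'd')): offset=7, physical=[d,i,C,D,E,F,G,H], logical=[H,d,i,C,D,E,F,G]
After op 7 (rotate(+2)): offset=1, physical=[d,i,C,D,E,F,G,H], logical=[i,C,D,E,F,G,H,d]
After op 8 (replace(6, 'o')): offset=1, physical=[d,i,C,D,E,F,G,o], logical=[i,C,D,E,F,G,o,d]
After op 9 (rotate(+3)): offset=4, physical=[d,i,C,D,E,F,G,o], logical=[E,F,G,o,d,i,C,D]
After op 10 (replace(2, 'l')): offset=4, physical=[d,i,C,D,E,F,l,o], logical=[E,F,l,o,d,i,C,D]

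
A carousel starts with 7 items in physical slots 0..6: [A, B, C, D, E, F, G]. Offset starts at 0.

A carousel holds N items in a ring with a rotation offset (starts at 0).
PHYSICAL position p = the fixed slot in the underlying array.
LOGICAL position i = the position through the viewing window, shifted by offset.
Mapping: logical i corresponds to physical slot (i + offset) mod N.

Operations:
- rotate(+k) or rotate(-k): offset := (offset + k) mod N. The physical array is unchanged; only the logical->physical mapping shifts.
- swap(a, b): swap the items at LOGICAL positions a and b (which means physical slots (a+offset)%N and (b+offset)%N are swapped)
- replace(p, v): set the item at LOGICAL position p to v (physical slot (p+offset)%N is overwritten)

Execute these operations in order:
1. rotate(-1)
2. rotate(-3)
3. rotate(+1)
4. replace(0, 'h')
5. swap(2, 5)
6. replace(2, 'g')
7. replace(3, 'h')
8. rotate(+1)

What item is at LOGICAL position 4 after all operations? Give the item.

Answer: G

Derivation:
After op 1 (rotate(-1)): offset=6, physical=[A,B,C,D,E,F,G], logical=[G,A,B,C,D,E,F]
After op 2 (rotate(-3)): offset=3, physical=[A,B,C,D,E,F,G], logical=[D,E,F,G,A,B,C]
After op 3 (rotate(+1)): offset=4, physical=[A,B,C,D,E,F,G], logical=[E,F,G,A,B,C,D]
After op 4 (replace(0, 'h')): offset=4, physical=[A,B,C,D,h,F,G], logical=[h,F,G,A,B,C,D]
After op 5 (swap(2, 5)): offset=4, physical=[A,B,G,D,h,F,C], logical=[h,F,C,A,B,G,D]
After op 6 (replace(2, 'g')): offset=4, physical=[A,B,G,D,h,F,g], logical=[h,F,g,A,B,G,D]
After op 7 (replace(3, 'h')): offset=4, physical=[h,B,G,D,h,F,g], logical=[h,F,g,h,B,G,D]
After op 8 (rotate(+1)): offset=5, physical=[h,B,G,D,h,F,g], logical=[F,g,h,B,G,D,h]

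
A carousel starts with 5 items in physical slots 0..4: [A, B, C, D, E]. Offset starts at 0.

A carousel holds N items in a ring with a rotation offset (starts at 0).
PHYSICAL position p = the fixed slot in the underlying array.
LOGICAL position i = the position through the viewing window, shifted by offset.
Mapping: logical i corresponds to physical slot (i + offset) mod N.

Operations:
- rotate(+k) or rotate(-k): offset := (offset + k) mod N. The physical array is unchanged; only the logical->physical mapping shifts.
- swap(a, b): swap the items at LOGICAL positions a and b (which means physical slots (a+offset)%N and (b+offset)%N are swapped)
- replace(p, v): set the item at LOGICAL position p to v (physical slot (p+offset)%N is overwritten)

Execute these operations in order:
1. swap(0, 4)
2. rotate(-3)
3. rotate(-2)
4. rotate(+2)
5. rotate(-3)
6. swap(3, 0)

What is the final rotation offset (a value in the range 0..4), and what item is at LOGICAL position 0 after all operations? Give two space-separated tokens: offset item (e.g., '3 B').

After op 1 (swap(0, 4)): offset=0, physical=[E,B,C,D,A], logical=[E,B,C,D,A]
After op 2 (rotate(-3)): offset=2, physical=[E,B,C,D,A], logical=[C,D,A,E,B]
After op 3 (rotate(-2)): offset=0, physical=[E,B,C,D,A], logical=[E,B,C,D,A]
After op 4 (rotate(+2)): offset=2, physical=[E,B,C,D,A], logical=[C,D,A,E,B]
After op 5 (rotate(-3)): offset=4, physical=[E,B,C,D,A], logical=[A,E,B,C,D]
After op 6 (swap(3, 0)): offset=4, physical=[E,B,A,D,C], logical=[C,E,B,A,D]

Answer: 4 C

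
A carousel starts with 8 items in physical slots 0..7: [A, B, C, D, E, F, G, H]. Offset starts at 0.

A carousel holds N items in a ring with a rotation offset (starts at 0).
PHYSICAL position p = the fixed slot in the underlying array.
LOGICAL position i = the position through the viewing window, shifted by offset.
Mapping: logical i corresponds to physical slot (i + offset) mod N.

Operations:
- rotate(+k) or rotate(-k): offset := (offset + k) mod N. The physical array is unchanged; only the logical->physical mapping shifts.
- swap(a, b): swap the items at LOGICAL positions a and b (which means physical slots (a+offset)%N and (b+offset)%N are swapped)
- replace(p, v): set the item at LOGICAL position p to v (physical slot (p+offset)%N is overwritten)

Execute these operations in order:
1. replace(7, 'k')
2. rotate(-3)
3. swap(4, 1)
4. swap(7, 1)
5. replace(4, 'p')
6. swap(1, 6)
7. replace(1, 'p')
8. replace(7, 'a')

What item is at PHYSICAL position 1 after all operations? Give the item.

After op 1 (replace(7, 'k')): offset=0, physical=[A,B,C,D,E,F,G,k], logical=[A,B,C,D,E,F,G,k]
After op 2 (rotate(-3)): offset=5, physical=[A,B,C,D,E,F,G,k], logical=[F,G,k,A,B,C,D,E]
After op 3 (swap(4, 1)): offset=5, physical=[A,G,C,D,E,F,B,k], logical=[F,B,k,A,G,C,D,E]
After op 4 (swap(7, 1)): offset=5, physical=[A,G,C,D,B,F,E,k], logical=[F,E,k,A,G,C,D,B]
After op 5 (replace(4, 'p')): offset=5, physical=[A,p,C,D,B,F,E,k], logical=[F,E,k,A,p,C,D,B]
After op 6 (swap(1, 6)): offset=5, physical=[A,p,C,E,B,F,D,k], logical=[F,D,k,A,p,C,E,B]
After op 7 (replace(1, 'p')): offset=5, physical=[A,p,C,E,B,F,p,k], logical=[F,p,k,A,p,C,E,B]
After op 8 (replace(7, 'a')): offset=5, physical=[A,p,C,E,a,F,p,k], logical=[F,p,k,A,p,C,E,a]

Answer: p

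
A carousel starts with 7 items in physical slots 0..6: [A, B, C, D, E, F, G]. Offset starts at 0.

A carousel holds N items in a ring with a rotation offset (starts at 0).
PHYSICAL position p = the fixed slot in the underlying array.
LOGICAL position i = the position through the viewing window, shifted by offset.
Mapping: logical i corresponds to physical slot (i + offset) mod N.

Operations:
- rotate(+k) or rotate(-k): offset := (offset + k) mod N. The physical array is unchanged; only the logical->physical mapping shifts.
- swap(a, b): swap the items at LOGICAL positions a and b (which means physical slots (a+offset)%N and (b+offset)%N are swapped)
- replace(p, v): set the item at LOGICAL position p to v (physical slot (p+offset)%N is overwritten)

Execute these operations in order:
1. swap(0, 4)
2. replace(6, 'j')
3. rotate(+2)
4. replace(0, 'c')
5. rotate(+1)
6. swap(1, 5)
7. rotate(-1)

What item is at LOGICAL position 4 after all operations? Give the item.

Answer: j

Derivation:
After op 1 (swap(0, 4)): offset=0, physical=[E,B,C,D,A,F,G], logical=[E,B,C,D,A,F,G]
After op 2 (replace(6, 'j')): offset=0, physical=[E,B,C,D,A,F,j], logical=[E,B,C,D,A,F,j]
After op 3 (rotate(+2)): offset=2, physical=[E,B,C,D,A,F,j], logical=[C,D,A,F,j,E,B]
After op 4 (replace(0, 'c')): offset=2, physical=[E,B,c,D,A,F,j], logical=[c,D,A,F,j,E,B]
After op 5 (rotate(+1)): offset=3, physical=[E,B,c,D,A,F,j], logical=[D,A,F,j,E,B,c]
After op 6 (swap(1, 5)): offset=3, physical=[E,A,c,D,B,F,j], logical=[D,B,F,j,E,A,c]
After op 7 (rotate(-1)): offset=2, physical=[E,A,c,D,B,F,j], logical=[c,D,B,F,j,E,A]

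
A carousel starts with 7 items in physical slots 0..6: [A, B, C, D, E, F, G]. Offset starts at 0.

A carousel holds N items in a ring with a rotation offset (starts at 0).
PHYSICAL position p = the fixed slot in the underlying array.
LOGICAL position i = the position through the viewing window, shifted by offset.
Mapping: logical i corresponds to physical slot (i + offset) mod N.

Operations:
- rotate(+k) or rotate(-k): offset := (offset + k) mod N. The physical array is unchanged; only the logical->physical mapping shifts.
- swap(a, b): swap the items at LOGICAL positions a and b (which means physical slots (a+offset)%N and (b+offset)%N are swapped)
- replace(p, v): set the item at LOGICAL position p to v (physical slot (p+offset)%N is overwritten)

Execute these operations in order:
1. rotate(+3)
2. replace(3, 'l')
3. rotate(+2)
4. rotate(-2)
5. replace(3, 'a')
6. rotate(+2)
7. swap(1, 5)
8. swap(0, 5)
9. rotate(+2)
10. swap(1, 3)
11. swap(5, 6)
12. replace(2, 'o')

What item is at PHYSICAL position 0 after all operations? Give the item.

Answer: A

Derivation:
After op 1 (rotate(+3)): offset=3, physical=[A,B,C,D,E,F,G], logical=[D,E,F,G,A,B,C]
After op 2 (replace(3, 'l')): offset=3, physical=[A,B,C,D,E,F,l], logical=[D,E,F,l,A,B,C]
After op 3 (rotate(+2)): offset=5, physical=[A,B,C,D,E,F,l], logical=[F,l,A,B,C,D,E]
After op 4 (rotate(-2)): offset=3, physical=[A,B,C,D,E,F,l], logical=[D,E,F,l,A,B,C]
After op 5 (replace(3, 'a')): offset=3, physical=[A,B,C,D,E,F,a], logical=[D,E,F,a,A,B,C]
After op 6 (rotate(+2)): offset=5, physical=[A,B,C,D,E,F,a], logical=[F,a,A,B,C,D,E]
After op 7 (swap(1, 5)): offset=5, physical=[A,B,C,a,E,F,D], logical=[F,D,A,B,C,a,E]
After op 8 (swap(0, 5)): offset=5, physical=[A,B,C,F,E,a,D], logical=[a,D,A,B,C,F,E]
After op 9 (rotate(+2)): offset=0, physical=[A,B,C,F,E,a,D], logical=[A,B,C,F,E,a,D]
After op 10 (swap(1, 3)): offset=0, physical=[A,F,C,B,E,a,D], logical=[A,F,C,B,E,a,D]
After op 11 (swap(5, 6)): offset=0, physical=[A,F,C,B,E,D,a], logical=[A,F,C,B,E,D,a]
After op 12 (replace(2, 'o')): offset=0, physical=[A,F,o,B,E,D,a], logical=[A,F,o,B,E,D,a]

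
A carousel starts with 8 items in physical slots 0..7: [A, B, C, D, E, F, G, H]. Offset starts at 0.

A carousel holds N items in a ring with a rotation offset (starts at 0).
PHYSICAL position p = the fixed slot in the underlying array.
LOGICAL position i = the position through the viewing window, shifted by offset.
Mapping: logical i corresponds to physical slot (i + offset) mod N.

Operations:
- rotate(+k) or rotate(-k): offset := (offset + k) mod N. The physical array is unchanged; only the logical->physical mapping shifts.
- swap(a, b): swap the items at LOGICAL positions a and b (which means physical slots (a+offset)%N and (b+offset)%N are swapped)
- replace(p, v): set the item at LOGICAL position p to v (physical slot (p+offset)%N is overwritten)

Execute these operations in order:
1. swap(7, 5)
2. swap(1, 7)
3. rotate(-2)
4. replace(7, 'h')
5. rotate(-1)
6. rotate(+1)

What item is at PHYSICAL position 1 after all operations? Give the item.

Answer: F

Derivation:
After op 1 (swap(7, 5)): offset=0, physical=[A,B,C,D,E,H,G,F], logical=[A,B,C,D,E,H,G,F]
After op 2 (swap(1, 7)): offset=0, physical=[A,F,C,D,E,H,G,B], logical=[A,F,C,D,E,H,G,B]
After op 3 (rotate(-2)): offset=6, physical=[A,F,C,D,E,H,G,B], logical=[G,B,A,F,C,D,E,H]
After op 4 (replace(7, 'h')): offset=6, physical=[A,F,C,D,E,h,G,B], logical=[G,B,A,F,C,D,E,h]
After op 5 (rotate(-1)): offset=5, physical=[A,F,C,D,E,h,G,B], logical=[h,G,B,A,F,C,D,E]
After op 6 (rotate(+1)): offset=6, physical=[A,F,C,D,E,h,G,B], logical=[G,B,A,F,C,D,E,h]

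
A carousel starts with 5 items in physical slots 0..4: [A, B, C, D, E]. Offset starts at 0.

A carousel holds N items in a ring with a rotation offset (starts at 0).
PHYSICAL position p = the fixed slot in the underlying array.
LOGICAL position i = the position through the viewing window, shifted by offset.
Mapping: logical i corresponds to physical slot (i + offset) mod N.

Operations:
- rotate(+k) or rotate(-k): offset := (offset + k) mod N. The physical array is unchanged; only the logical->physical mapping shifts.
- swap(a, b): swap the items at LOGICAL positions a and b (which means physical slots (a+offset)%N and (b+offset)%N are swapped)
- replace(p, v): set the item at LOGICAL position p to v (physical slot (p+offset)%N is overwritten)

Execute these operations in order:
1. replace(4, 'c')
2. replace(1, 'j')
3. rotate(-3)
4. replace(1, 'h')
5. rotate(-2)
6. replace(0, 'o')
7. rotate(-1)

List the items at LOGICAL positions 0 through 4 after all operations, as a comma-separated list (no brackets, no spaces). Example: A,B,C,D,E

Answer: c,o,j,C,h

Derivation:
After op 1 (replace(4, 'c')): offset=0, physical=[A,B,C,D,c], logical=[A,B,C,D,c]
After op 2 (replace(1, 'j')): offset=0, physical=[A,j,C,D,c], logical=[A,j,C,D,c]
After op 3 (rotate(-3)): offset=2, physical=[A,j,C,D,c], logical=[C,D,c,A,j]
After op 4 (replace(1, 'h')): offset=2, physical=[A,j,C,h,c], logical=[C,h,c,A,j]
After op 5 (rotate(-2)): offset=0, physical=[A,j,C,h,c], logical=[A,j,C,h,c]
After op 6 (replace(0, 'o')): offset=0, physical=[o,j,C,h,c], logical=[o,j,C,h,c]
After op 7 (rotate(-1)): offset=4, physical=[o,j,C,h,c], logical=[c,o,j,C,h]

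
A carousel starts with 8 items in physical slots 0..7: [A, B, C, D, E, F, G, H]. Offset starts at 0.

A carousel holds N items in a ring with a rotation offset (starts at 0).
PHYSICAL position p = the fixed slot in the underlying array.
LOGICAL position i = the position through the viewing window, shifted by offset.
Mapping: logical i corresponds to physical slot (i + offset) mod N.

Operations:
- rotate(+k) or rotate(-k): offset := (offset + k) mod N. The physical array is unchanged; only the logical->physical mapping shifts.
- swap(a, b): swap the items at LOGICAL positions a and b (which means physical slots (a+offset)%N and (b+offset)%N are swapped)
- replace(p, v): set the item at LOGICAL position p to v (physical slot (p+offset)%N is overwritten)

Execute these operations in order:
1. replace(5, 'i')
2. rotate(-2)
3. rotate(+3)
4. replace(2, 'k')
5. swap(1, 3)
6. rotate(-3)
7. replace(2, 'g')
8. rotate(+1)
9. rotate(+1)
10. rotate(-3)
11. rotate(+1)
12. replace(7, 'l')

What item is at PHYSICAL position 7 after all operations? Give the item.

After op 1 (replace(5, 'i')): offset=0, physical=[A,B,C,D,E,i,G,H], logical=[A,B,C,D,E,i,G,H]
After op 2 (rotate(-2)): offset=6, physical=[A,B,C,D,E,i,G,H], logical=[G,H,A,B,C,D,E,i]
After op 3 (rotate(+3)): offset=1, physical=[A,B,C,D,E,i,G,H], logical=[B,C,D,E,i,G,H,A]
After op 4 (replace(2, 'k')): offset=1, physical=[A,B,C,k,E,i,G,H], logical=[B,C,k,E,i,G,H,A]
After op 5 (swap(1, 3)): offset=1, physical=[A,B,E,k,C,i,G,H], logical=[B,E,k,C,i,G,H,A]
After op 6 (rotate(-3)): offset=6, physical=[A,B,E,k,C,i,G,H], logical=[G,H,A,B,E,k,C,i]
After op 7 (replace(2, 'g')): offset=6, physical=[g,B,E,k,C,i,G,H], logical=[G,H,g,B,E,k,C,i]
After op 8 (rotate(+1)): offset=7, physical=[g,B,E,k,C,i,G,H], logical=[H,g,B,E,k,C,i,G]
After op 9 (rotate(+1)): offset=0, physical=[g,B,E,k,C,i,G,H], logical=[g,B,E,k,C,i,G,H]
After op 10 (rotate(-3)): offset=5, physical=[g,B,E,k,C,i,G,H], logical=[i,G,H,g,B,E,k,C]
After op 11 (rotate(+1)): offset=6, physical=[g,B,E,k,C,i,G,H], logical=[G,H,g,B,E,k,C,i]
After op 12 (replace(7, 'l')): offset=6, physical=[g,B,E,k,C,l,G,H], logical=[G,H,g,B,E,k,C,l]

Answer: H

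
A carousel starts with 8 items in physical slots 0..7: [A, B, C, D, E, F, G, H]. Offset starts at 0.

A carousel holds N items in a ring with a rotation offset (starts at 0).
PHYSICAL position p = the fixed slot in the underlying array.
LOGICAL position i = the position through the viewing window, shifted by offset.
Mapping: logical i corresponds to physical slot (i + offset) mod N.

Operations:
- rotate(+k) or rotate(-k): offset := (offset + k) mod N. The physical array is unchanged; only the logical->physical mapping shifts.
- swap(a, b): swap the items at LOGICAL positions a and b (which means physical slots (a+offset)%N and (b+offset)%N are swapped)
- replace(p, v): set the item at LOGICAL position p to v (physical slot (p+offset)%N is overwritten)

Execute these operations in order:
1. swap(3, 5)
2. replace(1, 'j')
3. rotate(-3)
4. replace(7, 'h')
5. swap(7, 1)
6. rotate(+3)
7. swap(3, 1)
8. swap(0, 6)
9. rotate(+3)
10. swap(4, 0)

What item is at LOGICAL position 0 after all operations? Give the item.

After op 1 (swap(3, 5)): offset=0, physical=[A,B,C,F,E,D,G,H], logical=[A,B,C,F,E,D,G,H]
After op 2 (replace(1, 'j')): offset=0, physical=[A,j,C,F,E,D,G,H], logical=[A,j,C,F,E,D,G,H]
After op 3 (rotate(-3)): offset=5, physical=[A,j,C,F,E,D,G,H], logical=[D,G,H,A,j,C,F,E]
After op 4 (replace(7, 'h')): offset=5, physical=[A,j,C,F,h,D,G,H], logical=[D,G,H,A,j,C,F,h]
After op 5 (swap(7, 1)): offset=5, physical=[A,j,C,F,G,D,h,H], logical=[D,h,H,A,j,C,F,G]
After op 6 (rotate(+3)): offset=0, physical=[A,j,C,F,G,D,h,H], logical=[A,j,C,F,G,D,h,H]
After op 7 (swap(3, 1)): offset=0, physical=[A,F,C,j,G,D,h,H], logical=[A,F,C,j,G,D,h,H]
After op 8 (swap(0, 6)): offset=0, physical=[h,F,C,j,G,D,A,H], logical=[h,F,C,j,G,D,A,H]
After op 9 (rotate(+3)): offset=3, physical=[h,F,C,j,G,D,A,H], logical=[j,G,D,A,H,h,F,C]
After op 10 (swap(4, 0)): offset=3, physical=[h,F,C,H,G,D,A,j], logical=[H,G,D,A,j,h,F,C]

Answer: H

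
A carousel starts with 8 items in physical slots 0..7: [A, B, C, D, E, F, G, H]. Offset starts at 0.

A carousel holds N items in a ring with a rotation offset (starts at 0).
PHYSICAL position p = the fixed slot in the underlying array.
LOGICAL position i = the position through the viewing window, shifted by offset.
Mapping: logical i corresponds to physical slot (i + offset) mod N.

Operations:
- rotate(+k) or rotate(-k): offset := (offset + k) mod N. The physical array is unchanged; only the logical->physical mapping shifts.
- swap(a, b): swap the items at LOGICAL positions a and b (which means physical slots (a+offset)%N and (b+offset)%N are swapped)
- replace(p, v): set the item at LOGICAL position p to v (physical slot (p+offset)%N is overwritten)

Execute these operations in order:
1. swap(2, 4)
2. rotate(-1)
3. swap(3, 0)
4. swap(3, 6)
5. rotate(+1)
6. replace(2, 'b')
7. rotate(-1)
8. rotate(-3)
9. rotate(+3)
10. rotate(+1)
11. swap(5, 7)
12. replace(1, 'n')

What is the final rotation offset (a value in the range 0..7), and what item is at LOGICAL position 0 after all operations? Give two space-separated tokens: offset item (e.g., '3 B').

Answer: 0 A

Derivation:
After op 1 (swap(2, 4)): offset=0, physical=[A,B,E,D,C,F,G,H], logical=[A,B,E,D,C,F,G,H]
After op 2 (rotate(-1)): offset=7, physical=[A,B,E,D,C,F,G,H], logical=[H,A,B,E,D,C,F,G]
After op 3 (swap(3, 0)): offset=7, physical=[A,B,H,D,C,F,G,E], logical=[E,A,B,H,D,C,F,G]
After op 4 (swap(3, 6)): offset=7, physical=[A,B,F,D,C,H,G,E], logical=[E,A,B,F,D,C,H,G]
After op 5 (rotate(+1)): offset=0, physical=[A,B,F,D,C,H,G,E], logical=[A,B,F,D,C,H,G,E]
After op 6 (replace(2, 'b')): offset=0, physical=[A,B,b,D,C,H,G,E], logical=[A,B,b,D,C,H,G,E]
After op 7 (rotate(-1)): offset=7, physical=[A,B,b,D,C,H,G,E], logical=[E,A,B,b,D,C,H,G]
After op 8 (rotate(-3)): offset=4, physical=[A,B,b,D,C,H,G,E], logical=[C,H,G,E,A,B,b,D]
After op 9 (rotate(+3)): offset=7, physical=[A,B,b,D,C,H,G,E], logical=[E,A,B,b,D,C,H,G]
After op 10 (rotate(+1)): offset=0, physical=[A,B,b,D,C,H,G,E], logical=[A,B,b,D,C,H,G,E]
After op 11 (swap(5, 7)): offset=0, physical=[A,B,b,D,C,E,G,H], logical=[A,B,b,D,C,E,G,H]
After op 12 (replace(1, 'n')): offset=0, physical=[A,n,b,D,C,E,G,H], logical=[A,n,b,D,C,E,G,H]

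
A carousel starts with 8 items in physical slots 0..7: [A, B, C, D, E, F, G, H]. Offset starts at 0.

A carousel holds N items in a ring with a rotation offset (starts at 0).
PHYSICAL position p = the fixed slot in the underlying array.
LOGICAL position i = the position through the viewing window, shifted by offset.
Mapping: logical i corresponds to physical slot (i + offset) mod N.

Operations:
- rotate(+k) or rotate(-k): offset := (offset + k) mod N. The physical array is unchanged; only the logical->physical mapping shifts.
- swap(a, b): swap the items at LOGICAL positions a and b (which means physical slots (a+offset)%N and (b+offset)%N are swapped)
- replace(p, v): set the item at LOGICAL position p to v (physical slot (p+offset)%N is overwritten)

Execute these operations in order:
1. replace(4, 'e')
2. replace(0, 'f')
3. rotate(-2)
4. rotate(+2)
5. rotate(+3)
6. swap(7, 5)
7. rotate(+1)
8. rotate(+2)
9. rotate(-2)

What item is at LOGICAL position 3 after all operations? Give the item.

After op 1 (replace(4, 'e')): offset=0, physical=[A,B,C,D,e,F,G,H], logical=[A,B,C,D,e,F,G,H]
After op 2 (replace(0, 'f')): offset=0, physical=[f,B,C,D,e,F,G,H], logical=[f,B,C,D,e,F,G,H]
After op 3 (rotate(-2)): offset=6, physical=[f,B,C,D,e,F,G,H], logical=[G,H,f,B,C,D,e,F]
After op 4 (rotate(+2)): offset=0, physical=[f,B,C,D,e,F,G,H], logical=[f,B,C,D,e,F,G,H]
After op 5 (rotate(+3)): offset=3, physical=[f,B,C,D,e,F,G,H], logical=[D,e,F,G,H,f,B,C]
After op 6 (swap(7, 5)): offset=3, physical=[C,B,f,D,e,F,G,H], logical=[D,e,F,G,H,C,B,f]
After op 7 (rotate(+1)): offset=4, physical=[C,B,f,D,e,F,G,H], logical=[e,F,G,H,C,B,f,D]
After op 8 (rotate(+2)): offset=6, physical=[C,B,f,D,e,F,G,H], logical=[G,H,C,B,f,D,e,F]
After op 9 (rotate(-2)): offset=4, physical=[C,B,f,D,e,F,G,H], logical=[e,F,G,H,C,B,f,D]

Answer: H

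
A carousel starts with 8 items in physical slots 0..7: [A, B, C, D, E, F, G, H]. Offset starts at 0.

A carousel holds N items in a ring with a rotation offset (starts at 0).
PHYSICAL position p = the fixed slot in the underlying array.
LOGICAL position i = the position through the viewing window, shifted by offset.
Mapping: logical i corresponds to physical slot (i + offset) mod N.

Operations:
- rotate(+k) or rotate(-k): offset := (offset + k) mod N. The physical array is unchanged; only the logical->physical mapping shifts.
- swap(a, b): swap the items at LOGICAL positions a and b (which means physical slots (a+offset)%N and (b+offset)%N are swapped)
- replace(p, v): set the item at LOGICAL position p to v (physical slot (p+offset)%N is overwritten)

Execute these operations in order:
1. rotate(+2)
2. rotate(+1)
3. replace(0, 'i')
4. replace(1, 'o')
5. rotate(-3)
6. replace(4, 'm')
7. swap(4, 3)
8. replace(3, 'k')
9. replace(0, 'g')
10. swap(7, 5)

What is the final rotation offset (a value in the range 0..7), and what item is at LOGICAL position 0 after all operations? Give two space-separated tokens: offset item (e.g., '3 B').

After op 1 (rotate(+2)): offset=2, physical=[A,B,C,D,E,F,G,H], logical=[C,D,E,F,G,H,A,B]
After op 2 (rotate(+1)): offset=3, physical=[A,B,C,D,E,F,G,H], logical=[D,E,F,G,H,A,B,C]
After op 3 (replace(0, 'i')): offset=3, physical=[A,B,C,i,E,F,G,H], logical=[i,E,F,G,H,A,B,C]
After op 4 (replace(1, 'o')): offset=3, physical=[A,B,C,i,o,F,G,H], logical=[i,o,F,G,H,A,B,C]
After op 5 (rotate(-3)): offset=0, physical=[A,B,C,i,o,F,G,H], logical=[A,B,C,i,o,F,G,H]
After op 6 (replace(4, 'm')): offset=0, physical=[A,B,C,i,m,F,G,H], logical=[A,B,C,i,m,F,G,H]
After op 7 (swap(4, 3)): offset=0, physical=[A,B,C,m,i,F,G,H], logical=[A,B,C,m,i,F,G,H]
After op 8 (replace(3, 'k')): offset=0, physical=[A,B,C,k,i,F,G,H], logical=[A,B,C,k,i,F,G,H]
After op 9 (replace(0, 'g')): offset=0, physical=[g,B,C,k,i,F,G,H], logical=[g,B,C,k,i,F,G,H]
After op 10 (swap(7, 5)): offset=0, physical=[g,B,C,k,i,H,G,F], logical=[g,B,C,k,i,H,G,F]

Answer: 0 g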